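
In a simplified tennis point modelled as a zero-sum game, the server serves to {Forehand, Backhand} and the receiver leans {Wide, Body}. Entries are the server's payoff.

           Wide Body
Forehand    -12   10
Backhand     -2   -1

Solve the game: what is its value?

Row minima: Forehand → -12, Backhand → -2; maximin = -2.
Column maxima: Wide → -2, Body → 10; minimax = -2.
Since maximin = minimax = -2, there is a saddle point and the value is -2.

-2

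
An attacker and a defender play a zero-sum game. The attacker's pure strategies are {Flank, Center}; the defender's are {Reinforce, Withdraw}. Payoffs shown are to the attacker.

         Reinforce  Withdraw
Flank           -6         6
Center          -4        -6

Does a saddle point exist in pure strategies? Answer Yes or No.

Row minima: Flank → -6, Center → -6; maximin = -6.
Column maxima: Reinforce → -4, Withdraw → 6; minimax = -4.
-6 ≠ -4, so no pure-strategy equilibrium exists.

No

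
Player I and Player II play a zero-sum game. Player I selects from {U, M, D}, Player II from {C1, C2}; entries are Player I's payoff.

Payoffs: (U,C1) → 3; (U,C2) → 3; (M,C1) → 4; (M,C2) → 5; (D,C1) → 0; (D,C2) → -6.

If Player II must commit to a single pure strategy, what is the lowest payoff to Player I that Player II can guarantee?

Column maxima: C1 → 4, C2 → 5.
The smallest of these is 4.

4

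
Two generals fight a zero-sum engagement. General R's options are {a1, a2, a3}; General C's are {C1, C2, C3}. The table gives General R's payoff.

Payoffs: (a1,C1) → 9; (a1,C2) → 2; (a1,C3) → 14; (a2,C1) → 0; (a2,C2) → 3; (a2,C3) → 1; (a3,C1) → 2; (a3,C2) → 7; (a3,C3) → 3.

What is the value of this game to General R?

59/12

Row minima: a1 → 2, a2 → 0, a3 → 2; maximin = 2.
Column maxima: C1 → 9, C2 → 7, C3 → 14; minimax = 7.
2 ≠ 7, so there is no saddle point; optimal play is mixed.
a2 is strictly dominated by a3, so General R never plays it.
C3 is strictly dominated by C1 (it gives General R strictly more in every row), so General C never plays it.
On the remaining 2×2 (a1, a3 vs C1, C2):
Let General R play a1 with probability p. Expected payoff against C1: 9p + 2(1−p) = 7p + 2; against C2: 2p + 7(1−p) = −5p + 7.
Setting these equal: 7p + 2 = −5p + 7 ⇒ 12p = 5 ⇒ p = 5/12, and the value is (7)·(5/12) + 2 = 59/12.
For General C: with q = P(C1), equating a1's and a3's payoffs gives 7q + 2 = −5q + 7 ⇒ q = 5/12.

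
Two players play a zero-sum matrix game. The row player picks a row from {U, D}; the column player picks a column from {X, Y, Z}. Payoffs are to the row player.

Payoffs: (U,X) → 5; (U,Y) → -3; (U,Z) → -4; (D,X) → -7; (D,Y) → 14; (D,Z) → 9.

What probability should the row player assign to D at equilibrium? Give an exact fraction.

Row minima: U → -4, D → -7; maximin = -4.
Column maxima: X → 5, Y → 14, Z → 9; minimax = 5.
-4 ≠ 5, so there is no saddle point; optimal play is mixed.
Y is strictly dominated by Z (it gives the row player strictly more in every row), so the column player never plays it.
On the remaining 2×2 (U, D vs X, Z):
Let the row player play U with probability p. Expected payoff against X: 5p + (-7)(1−p) = 12p − 7; against Z: (-4)p + 9(1−p) = −13p + 9.
Setting these equal: 12p − 7 = −13p + 9 ⇒ 25p = 16 ⇒ p = 16/25, and the value is (12)·(16/25) − 7 = 17/25.
For the column player: with q = P(X), equating U's and D's payoffs gives 9q − 4 = −16q + 9 ⇒ q = 13/25.

9/25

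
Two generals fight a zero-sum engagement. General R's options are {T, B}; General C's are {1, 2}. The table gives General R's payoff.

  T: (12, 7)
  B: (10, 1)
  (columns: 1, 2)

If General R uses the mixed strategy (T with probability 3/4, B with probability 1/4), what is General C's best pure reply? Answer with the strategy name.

If General C plays 1, General R's expected payoff is (3/4)·12 + (1/4)·10 = 23/2.
If General C plays 2, General R's expected payoff is (3/4)·7 + (1/4)·1 = 11/2.
General C minimizes General R's payoff; the smallest is 11/2, so the best response is 2.

2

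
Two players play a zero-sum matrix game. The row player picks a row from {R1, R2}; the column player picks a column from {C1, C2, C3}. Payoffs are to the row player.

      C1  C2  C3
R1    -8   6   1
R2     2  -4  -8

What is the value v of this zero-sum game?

Row minima: R1 → -8, R2 → -8; maximin = -8.
Column maxima: C1 → 2, C2 → 6, C3 → 1; minimax = 1.
-8 ≠ 1, so there is no saddle point; optimal play is mixed.
C2 is strictly dominated by C3 (it gives the row player strictly more in every row), so the column player never plays it.
On the remaining 2×2 (R1, R2 vs C1, C3):
Let the row player play R1 with probability p. Expected payoff against C1: (-8)p + 2(1−p) = −10p + 2; against C3: 1p + (-8)(1−p) = 9p − 8.
Setting these equal: −10p + 2 = 9p − 8 ⇒ −19p = -10 ⇒ p = 10/19, and the value is (-10)·(10/19) + 2 = -62/19.
For the column player: with q = P(C1), equating R1's and R2's payoffs gives −9q + 1 = 10q − 8 ⇒ q = 9/19.

-62/19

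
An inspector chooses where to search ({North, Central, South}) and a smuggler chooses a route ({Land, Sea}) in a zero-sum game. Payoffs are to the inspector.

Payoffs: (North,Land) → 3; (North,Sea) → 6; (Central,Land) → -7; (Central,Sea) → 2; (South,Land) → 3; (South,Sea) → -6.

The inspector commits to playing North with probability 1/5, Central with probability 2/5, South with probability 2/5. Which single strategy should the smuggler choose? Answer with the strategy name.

Land

If the smuggler plays Land, the inspector's expected payoff is (1/5)·3 + (2/5)·(-7) + (2/5)·3 = -1.
If the smuggler plays Sea, the inspector's expected payoff is (1/5)·6 + (2/5)·2 + (2/5)·(-6) = -2/5.
The smuggler minimizes the inspector's payoff; the smallest is -1, so the best response is Land.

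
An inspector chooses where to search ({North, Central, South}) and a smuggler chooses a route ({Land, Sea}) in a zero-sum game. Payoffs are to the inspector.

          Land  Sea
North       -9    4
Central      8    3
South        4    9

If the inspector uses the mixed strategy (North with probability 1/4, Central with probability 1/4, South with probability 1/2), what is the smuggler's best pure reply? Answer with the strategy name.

Land

If the smuggler plays Land, the inspector's expected payoff is (1/4)·(-9) + (1/4)·8 + (1/2)·4 = 7/4.
If the smuggler plays Sea, the inspector's expected payoff is (1/4)·4 + (1/4)·3 + (1/2)·9 = 25/4.
The smuggler minimizes the inspector's payoff; the smallest is 7/4, so the best response is Land.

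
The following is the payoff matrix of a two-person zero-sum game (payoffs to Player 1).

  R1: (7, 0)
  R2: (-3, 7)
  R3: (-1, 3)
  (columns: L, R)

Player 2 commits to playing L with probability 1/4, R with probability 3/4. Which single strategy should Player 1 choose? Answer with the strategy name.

R2

Expected payoff of R1: (1/4)·7 + (3/4)·0 = 7/4.
Expected payoff of R2: (1/4)·(-3) + (3/4)·7 = 9/2.
Expected payoff of R3: (1/4)·(-1) + (3/4)·3 = 2.
The largest is 9/2, so Player 1's best response is R2.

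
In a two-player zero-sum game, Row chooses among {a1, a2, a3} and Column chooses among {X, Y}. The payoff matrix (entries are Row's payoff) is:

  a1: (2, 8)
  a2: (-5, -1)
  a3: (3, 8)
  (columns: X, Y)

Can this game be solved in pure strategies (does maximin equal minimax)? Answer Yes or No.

Yes

Row minima: a1 → 2, a2 → -5, a3 → 3; maximin = 3.
Column maxima: X → 3, Y → 8; minimax = 3.
maximin = minimax = 3, so a saddle point exists.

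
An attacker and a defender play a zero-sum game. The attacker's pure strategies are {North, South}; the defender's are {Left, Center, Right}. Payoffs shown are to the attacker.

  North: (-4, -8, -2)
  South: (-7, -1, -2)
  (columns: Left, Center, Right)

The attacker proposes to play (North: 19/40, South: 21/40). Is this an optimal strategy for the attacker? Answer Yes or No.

No

Against Left this mix gives (19/40)·(-4) + (21/40)·(-7) = -223/40.
Against Center this mix gives (19/40)·(-8) + (21/40)·(-1) = -173/40.
Against Right this mix gives (19/40)·(-2) + (21/40)·(-2) = -2.
The defender will play Left, holding the attacker to -223/40. Shifting weight toward the row that does better against Left would raise this floor (the equalizing mix achieves -26/5 against both Left and Center), so the proposed strategy is not optimal.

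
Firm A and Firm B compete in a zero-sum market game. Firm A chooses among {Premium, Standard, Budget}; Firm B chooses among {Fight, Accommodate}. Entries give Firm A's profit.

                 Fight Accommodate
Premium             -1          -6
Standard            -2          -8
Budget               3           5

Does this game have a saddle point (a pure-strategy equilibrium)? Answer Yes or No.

Yes

Row minima: Premium → -6, Standard → -8, Budget → 3; maximin = 3.
Column maxima: Fight → 3, Accommodate → 5; minimax = 3.
maximin = minimax = 3, so a saddle point exists.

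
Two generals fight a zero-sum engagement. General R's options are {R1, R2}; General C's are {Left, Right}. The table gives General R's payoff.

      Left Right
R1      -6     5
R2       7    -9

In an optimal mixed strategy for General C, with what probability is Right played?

Row minima: R1 → -6, R2 → -9; maximin = -6.
Column maxima: Left → 7, Right → 5; minimax = 5.
-6 ≠ 5, so there is no saddle point; optimal play is mixed.
Let General R play R1 with probability p. Expected payoff against Left: (-6)p + 7(1−p) = −13p + 7; against Right: 5p + (-9)(1−p) = 14p − 9.
Setting these equal: −13p + 7 = 14p − 9 ⇒ −27p = -16 ⇒ p = 16/27, and the value is (-13)·(16/27) + 7 = -19/27.
For General C: with q = P(Left), equating R1's and R2's payoffs gives −11q + 5 = 16q − 9 ⇒ q = 14/27.

13/27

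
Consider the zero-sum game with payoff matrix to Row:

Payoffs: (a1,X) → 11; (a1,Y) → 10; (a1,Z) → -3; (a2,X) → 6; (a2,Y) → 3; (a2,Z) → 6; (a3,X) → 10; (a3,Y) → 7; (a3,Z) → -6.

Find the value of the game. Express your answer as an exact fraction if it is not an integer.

69/16

Row minima: a1 → -3, a2 → 3, a3 → -6; maximin = 3.
Column maxima: X → 11, Y → 10, Z → 6; minimax = 6.
3 ≠ 6, so there is no saddle point; optimal play is mixed.
a3 is strictly dominated by a1, so Row never plays it.
X is strictly dominated by Y (it gives Row strictly more in every row), so Column never plays it.
On the remaining 2×2 (a1, a2 vs Y, Z):
Let Row play a1 with probability p. Expected payoff against Y: 10p + 3(1−p) = 7p + 3; against Z: (-3)p + 6(1−p) = −9p + 6.
Setting these equal: 7p + 3 = −9p + 6 ⇒ 16p = 3 ⇒ p = 3/16, and the value is (7)·(3/16) + 3 = 69/16.
For Column: with q = P(Y), equating a1's and a2's payoffs gives 13q − 3 = −3q + 6 ⇒ q = 9/16.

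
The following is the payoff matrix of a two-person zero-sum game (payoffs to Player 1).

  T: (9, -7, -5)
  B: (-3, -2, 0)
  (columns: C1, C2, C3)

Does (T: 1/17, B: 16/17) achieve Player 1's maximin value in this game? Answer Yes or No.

Yes

Against C1 this mix gives (1/17)·9 + (16/17)·(-3) = -39/17.
Against C2 this mix gives (1/17)·(-7) + (16/17)·(-2) = -39/17.
Against C3 this mix gives (1/17)·(-5) + (16/17)·0 = -5/17.
All of Player 2's active replies (C1, C2) yield -39/17, and no column does worse for Player 1. The mix makes Player 2 indifferent and guarantees -39/17, so it is optimal.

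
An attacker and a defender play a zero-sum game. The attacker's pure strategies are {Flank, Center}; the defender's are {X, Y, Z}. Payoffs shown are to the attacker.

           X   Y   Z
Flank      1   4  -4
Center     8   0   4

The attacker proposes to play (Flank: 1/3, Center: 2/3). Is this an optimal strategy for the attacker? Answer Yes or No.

Yes

Against X this mix gives (1/3)·1 + (2/3)·8 = 17/3.
Against Y this mix gives (1/3)·4 + (2/3)·0 = 4/3.
Against Z this mix gives (1/3)·(-4) + (2/3)·4 = 4/3.
All of the defender's active replies (Y, Z) yield 4/3, and no column does worse for the attacker. The mix makes the defender indifferent and guarantees 4/3, so it is optimal.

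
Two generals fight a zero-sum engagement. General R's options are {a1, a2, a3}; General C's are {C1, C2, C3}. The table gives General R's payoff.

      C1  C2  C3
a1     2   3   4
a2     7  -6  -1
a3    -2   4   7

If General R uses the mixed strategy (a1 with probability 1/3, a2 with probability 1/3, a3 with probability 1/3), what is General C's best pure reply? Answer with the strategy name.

If General C plays C1, General R's expected payoff is (1/3)·2 + (1/3)·7 + (1/3)·(-2) = 7/3.
If General C plays C2, General R's expected payoff is (1/3)·3 + (1/3)·(-6) + (1/3)·4 = 1/3.
If General C plays C3, General R's expected payoff is (1/3)·4 + (1/3)·(-1) + (1/3)·7 = 10/3.
General C minimizes General R's payoff; the smallest is 1/3, so the best response is C2.

C2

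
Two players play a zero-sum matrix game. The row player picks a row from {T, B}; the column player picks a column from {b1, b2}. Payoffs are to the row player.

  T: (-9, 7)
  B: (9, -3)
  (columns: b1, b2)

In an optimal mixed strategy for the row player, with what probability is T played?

3/7

Row minima: T → -9, B → -3; maximin = -3.
Column maxima: b1 → 9, b2 → 7; minimax = 7.
-3 ≠ 7, so there is no saddle point; optimal play is mixed.
Let the row player play T with probability p. Expected payoff against b1: (-9)p + 9(1−p) = −18p + 9; against b2: 7p + (-3)(1−p) = 10p − 3.
Setting these equal: −18p + 9 = 10p − 3 ⇒ −28p = -12 ⇒ p = 3/7, and the value is (-18)·(3/7) + 9 = 9/7.
For the column player: with q = P(b1), equating T's and B's payoffs gives −16q + 7 = 12q − 3 ⇒ q = 5/14.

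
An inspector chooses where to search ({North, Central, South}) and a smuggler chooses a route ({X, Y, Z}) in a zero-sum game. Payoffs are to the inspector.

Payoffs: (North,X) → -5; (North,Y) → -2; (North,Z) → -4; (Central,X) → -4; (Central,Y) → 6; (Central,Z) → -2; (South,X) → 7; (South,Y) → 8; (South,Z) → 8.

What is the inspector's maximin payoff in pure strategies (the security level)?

Row minima: North → -5, Central → -4, South → 7.
The best of these is 7.

7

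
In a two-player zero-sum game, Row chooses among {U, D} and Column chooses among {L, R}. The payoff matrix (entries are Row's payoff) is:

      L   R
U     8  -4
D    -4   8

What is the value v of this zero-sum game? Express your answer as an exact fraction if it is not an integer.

Row minima: U → -4, D → -4; maximin = -4.
Column maxima: L → 8, R → 8; minimax = 8.
-4 ≠ 8, so there is no saddle point; optimal play is mixed.
Let Row play U with probability p. Expected payoff against L: 8p + (-4)(1−p) = 12p − 4; against R: (-4)p + 8(1−p) = −12p + 8.
Setting these equal: 12p − 4 = −12p + 8 ⇒ 24p = 12 ⇒ p = 1/2, and the value is (12)·(1/2) − 4 = 2.
For Column: with q = P(L), equating U's and D's payoffs gives 12q − 4 = −12q + 8 ⇒ q = 1/2.

2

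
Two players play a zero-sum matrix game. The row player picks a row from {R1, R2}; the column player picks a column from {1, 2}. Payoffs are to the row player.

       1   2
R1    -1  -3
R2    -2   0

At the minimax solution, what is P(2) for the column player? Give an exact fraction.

1/4

Row minima: R1 → -3, R2 → -2; maximin = -2.
Column maxima: 1 → -1, 2 → 0; minimax = -1.
-2 ≠ -1, so there is no saddle point; optimal play is mixed.
Let the row player play R1 with probability p. Expected payoff against 1: (-1)p + (-2)(1−p) = p − 2; against 2: (-3)p + 0(1−p) = −3p.
Setting these equal: p − 2 = −3p ⇒ 4p = 2 ⇒ p = 1/2, and the value is (1)·(1/2) − 2 = -3/2.
For the column player: with q = P(1), equating R1's and R2's payoffs gives 2q − 3 = −2q ⇒ q = 3/4.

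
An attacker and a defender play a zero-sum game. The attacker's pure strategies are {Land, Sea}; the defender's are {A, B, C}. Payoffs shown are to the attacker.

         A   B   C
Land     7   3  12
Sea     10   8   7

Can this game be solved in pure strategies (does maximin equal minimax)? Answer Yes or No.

No

Row minima: Land → 3, Sea → 7; maximin = 7.
Column maxima: A → 10, B → 8, C → 12; minimax = 8.
7 ≠ 8, so no pure-strategy equilibrium exists.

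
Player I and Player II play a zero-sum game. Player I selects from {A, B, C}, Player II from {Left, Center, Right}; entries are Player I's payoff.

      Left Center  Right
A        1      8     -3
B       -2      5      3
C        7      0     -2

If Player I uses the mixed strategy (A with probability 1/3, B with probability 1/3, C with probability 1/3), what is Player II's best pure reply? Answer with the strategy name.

Right

If Player II plays Left, Player I's expected payoff is (1/3)·1 + (1/3)·(-2) + (1/3)·7 = 2.
If Player II plays Center, Player I's expected payoff is (1/3)·8 + (1/3)·5 + (1/3)·0 = 13/3.
If Player II plays Right, Player I's expected payoff is (1/3)·(-3) + (1/3)·3 + (1/3)·(-2) = -2/3.
Player II minimizes Player I's payoff; the smallest is -2/3, so the best response is Right.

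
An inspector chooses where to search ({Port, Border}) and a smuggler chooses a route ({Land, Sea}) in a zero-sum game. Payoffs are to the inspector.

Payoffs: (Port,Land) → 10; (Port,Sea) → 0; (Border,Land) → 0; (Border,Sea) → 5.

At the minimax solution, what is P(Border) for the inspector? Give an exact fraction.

Row minima: Port → 0, Border → 0; maximin = 0.
Column maxima: Land → 10, Sea → 5; minimax = 5.
0 ≠ 5, so there is no saddle point; optimal play is mixed.
Let the inspector play Port with probability p. Expected payoff against Land: 10p + 0(1−p) = 10p; against Sea: 0p + 5(1−p) = −5p + 5.
Setting these equal: 10p = −5p + 5 ⇒ 15p = 5 ⇒ p = 1/3, and the value is (10)·(1/3) = 10/3.
For the smuggler: with q = P(Land), equating Port's and Border's payoffs gives 10q = −5q + 5 ⇒ q = 1/3.

2/3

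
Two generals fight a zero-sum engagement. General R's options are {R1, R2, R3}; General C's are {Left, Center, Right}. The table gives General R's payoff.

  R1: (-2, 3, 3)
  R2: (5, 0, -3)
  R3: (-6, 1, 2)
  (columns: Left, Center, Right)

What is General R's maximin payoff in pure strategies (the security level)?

Row minima: R1 → -2, R2 → -3, R3 → -6.
The best of these is -2.

-2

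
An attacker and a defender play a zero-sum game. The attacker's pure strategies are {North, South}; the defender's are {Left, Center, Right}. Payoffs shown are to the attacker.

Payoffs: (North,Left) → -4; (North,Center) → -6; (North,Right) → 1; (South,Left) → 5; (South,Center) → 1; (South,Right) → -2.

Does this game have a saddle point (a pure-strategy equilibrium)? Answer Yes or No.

No

Row minima: North → -6, South → -2; maximin = -2.
Column maxima: Left → 5, Center → 1, Right → 1; minimax = 1.
-2 ≠ 1, so no pure-strategy equilibrium exists.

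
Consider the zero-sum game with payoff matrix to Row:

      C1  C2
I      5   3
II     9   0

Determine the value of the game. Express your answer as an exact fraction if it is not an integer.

3

Row minima: I → 3, II → 0; maximin = 3.
Column maxima: C1 → 9, C2 → 3; minimax = 3.
Since maximin = minimax = 3, there is a saddle point and the value is 3.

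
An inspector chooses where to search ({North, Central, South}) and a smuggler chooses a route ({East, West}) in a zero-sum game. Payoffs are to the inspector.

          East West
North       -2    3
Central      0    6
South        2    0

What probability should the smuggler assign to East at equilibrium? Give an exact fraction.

3/4

Row minima: North → -2, Central → 0, South → 0; maximin = 0.
Column maxima: East → 2, West → 6; minimax = 2.
0 ≠ 2, so there is no saddle point; optimal play is mixed.
North is strictly dominated by Central, so the inspector never plays it.
On the remaining 2×2 (Central, South vs East, West):
Let the inspector play Central with probability p. Expected payoff against East: 0p + 2(1−p) = −2p + 2; against West: 6p + 0(1−p) = 6p.
Setting these equal: −2p + 2 = 6p ⇒ −8p = -2 ⇒ p = 1/4, and the value is (-2)·(1/4) + 2 = 3/2.
For the smuggler: with q = P(East), equating Central's and South's payoffs gives −6q + 6 = 2q ⇒ q = 3/4.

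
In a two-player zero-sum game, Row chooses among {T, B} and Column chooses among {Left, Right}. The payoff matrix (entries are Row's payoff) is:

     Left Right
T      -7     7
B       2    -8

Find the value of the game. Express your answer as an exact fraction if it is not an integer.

-7/4

Row minima: T → -7, B → -8; maximin = -7.
Column maxima: Left → 2, Right → 7; minimax = 2.
-7 ≠ 2, so there is no saddle point; optimal play is mixed.
Let Row play T with probability p. Expected payoff against Left: (-7)p + 2(1−p) = −9p + 2; against Right: 7p + (-8)(1−p) = 15p − 8.
Setting these equal: −9p + 2 = 15p − 8 ⇒ −24p = -10 ⇒ p = 5/12, and the value is (-9)·(5/12) + 2 = -7/4.
For Column: with q = P(Left), equating T's and B's payoffs gives −14q + 7 = 10q − 8 ⇒ q = 5/8.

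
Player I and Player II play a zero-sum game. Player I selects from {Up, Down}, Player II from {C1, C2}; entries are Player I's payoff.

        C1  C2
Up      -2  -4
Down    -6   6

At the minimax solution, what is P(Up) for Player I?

6/7

Row minima: Up → -4, Down → -6; maximin = -4.
Column maxima: C1 → -2, C2 → 6; minimax = -2.
-4 ≠ -2, so there is no saddle point; optimal play is mixed.
Let Player I play Up with probability p. Expected payoff against C1: (-2)p + (-6)(1−p) = 4p − 6; against C2: (-4)p + 6(1−p) = −10p + 6.
Setting these equal: 4p − 6 = −10p + 6 ⇒ 14p = 12 ⇒ p = 6/7, and the value is (4)·(6/7) − 6 = -18/7.
For Player II: with q = P(C1), equating Up's and Down's payoffs gives 2q − 4 = −12q + 6 ⇒ q = 5/7.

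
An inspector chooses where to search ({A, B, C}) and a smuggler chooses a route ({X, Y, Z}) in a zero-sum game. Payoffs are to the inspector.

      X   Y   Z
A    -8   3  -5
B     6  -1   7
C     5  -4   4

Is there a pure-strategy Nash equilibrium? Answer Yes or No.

Row minima: A → -8, B → -1, C → -4; maximin = -1.
Column maxima: X → 6, Y → 3, Z → 7; minimax = 3.
-1 ≠ 3, so no pure-strategy equilibrium exists.

No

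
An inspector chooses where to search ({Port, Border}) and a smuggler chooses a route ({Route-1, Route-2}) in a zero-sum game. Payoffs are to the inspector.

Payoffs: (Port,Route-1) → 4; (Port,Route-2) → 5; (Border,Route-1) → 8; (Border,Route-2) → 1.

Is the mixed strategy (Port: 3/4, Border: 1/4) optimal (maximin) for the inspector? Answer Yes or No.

Against Route-1 this mix gives (3/4)·4 + (1/4)·8 = 5.
Against Route-2 this mix gives (3/4)·5 + (1/4)·1 = 4.
The smuggler will play Route-2, holding the inspector to 4. Shifting weight toward the row that does better against Route-2 would raise this floor (the equalizing mix achieves 9/2 against both Route-2 and Route-1), so the proposed strategy is not optimal.

No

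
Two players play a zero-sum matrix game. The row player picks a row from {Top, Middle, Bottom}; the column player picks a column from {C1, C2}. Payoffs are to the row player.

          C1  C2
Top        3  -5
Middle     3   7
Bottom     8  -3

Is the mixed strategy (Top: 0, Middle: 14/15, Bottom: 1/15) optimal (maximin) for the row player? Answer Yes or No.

No

Against C1 this mix gives (14/15)·3 + (1/15)·8 = 10/3.
Against C2 this mix gives (14/15)·7 + (1/15)·(-3) = 19/3.
The column player will play C1, holding the row player to 10/3. Shifting weight toward the row that does better against C1 would raise this floor (the equalizing mix achieves 13/3 against both C1 and C2), so the proposed strategy is not optimal.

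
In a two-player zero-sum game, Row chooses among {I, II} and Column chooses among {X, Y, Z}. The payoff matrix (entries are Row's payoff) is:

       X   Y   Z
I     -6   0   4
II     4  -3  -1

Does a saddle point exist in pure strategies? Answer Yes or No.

No

Row minima: I → -6, II → -3; maximin = -3.
Column maxima: X → 4, Y → 0, Z → 4; minimax = 0.
-3 ≠ 0, so no pure-strategy equilibrium exists.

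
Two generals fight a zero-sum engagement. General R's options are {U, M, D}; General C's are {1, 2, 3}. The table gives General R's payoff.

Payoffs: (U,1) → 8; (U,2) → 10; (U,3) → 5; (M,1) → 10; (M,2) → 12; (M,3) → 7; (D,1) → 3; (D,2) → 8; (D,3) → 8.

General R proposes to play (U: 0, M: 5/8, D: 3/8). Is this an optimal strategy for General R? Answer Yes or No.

Yes

Against 1 this mix gives (5/8)·10 + (3/8)·3 = 59/8.
Against 2 this mix gives (5/8)·12 + (3/8)·8 = 21/2.
Against 3 this mix gives (5/8)·7 + (3/8)·8 = 59/8.
All of General C's active replies (1, 3) yield 59/8, and no column does worse for General R. The mix makes General C indifferent and guarantees 59/8, so it is optimal.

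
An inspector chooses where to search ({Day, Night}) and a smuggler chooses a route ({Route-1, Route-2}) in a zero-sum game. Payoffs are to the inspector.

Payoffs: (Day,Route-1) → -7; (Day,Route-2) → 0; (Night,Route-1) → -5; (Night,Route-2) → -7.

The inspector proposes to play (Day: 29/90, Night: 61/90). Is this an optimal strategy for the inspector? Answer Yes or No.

No

Against Route-1 this mix gives (29/90)·(-7) + (61/90)·(-5) = -254/45.
Against Route-2 this mix gives (29/90)·0 + (61/90)·(-7) = -427/90.
The smuggler will play Route-1, holding the inspector to -254/45. Shifting weight toward the row that does better against Route-1 would raise this floor (the equalizing mix achieves -49/9 against both Route-1 and Route-2), so the proposed strategy is not optimal.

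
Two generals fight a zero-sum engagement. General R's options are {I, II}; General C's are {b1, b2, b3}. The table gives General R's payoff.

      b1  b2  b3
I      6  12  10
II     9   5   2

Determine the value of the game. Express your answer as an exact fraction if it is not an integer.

Row minima: I → 6, II → 2; maximin = 6.
Column maxima: b1 → 9, b2 → 12, b3 → 10; minimax = 9.
6 ≠ 9, so there is no saddle point; optimal play is mixed.
b2 is strictly dominated by b3 (it gives General R strictly more in every row), so General C never plays it.
On the remaining 2×2 (I, II vs b1, b3):
Let General R play I with probability p. Expected payoff against b1: 6p + 9(1−p) = −3p + 9; against b3: 10p + 2(1−p) = 8p + 2.
Setting these equal: −3p + 9 = 8p + 2 ⇒ −11p = -7 ⇒ p = 7/11, and the value is (-3)·(7/11) + 9 = 78/11.
For General C: with q = P(b1), equating I's and II's payoffs gives −4q + 10 = 7q + 2 ⇒ q = 8/11.

78/11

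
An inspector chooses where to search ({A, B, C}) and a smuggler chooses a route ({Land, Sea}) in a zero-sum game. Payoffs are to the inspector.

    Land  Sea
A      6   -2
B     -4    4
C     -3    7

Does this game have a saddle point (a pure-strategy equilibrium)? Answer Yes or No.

Row minima: A → -2, B → -4, C → -3; maximin = -2.
Column maxima: Land → 6, Sea → 7; minimax = 6.
-2 ≠ 6, so no pure-strategy equilibrium exists.

No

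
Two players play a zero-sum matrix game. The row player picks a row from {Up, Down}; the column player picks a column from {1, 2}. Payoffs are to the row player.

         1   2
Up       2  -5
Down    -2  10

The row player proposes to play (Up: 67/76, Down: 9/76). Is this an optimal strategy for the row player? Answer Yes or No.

Against 1 this mix gives (67/76)·2 + (9/76)·(-2) = 29/19.
Against 2 this mix gives (67/76)·(-5) + (9/76)·10 = -245/76.
The column player will play 2, holding the row player to -245/76. Shifting weight toward the row that does better against 2 would raise this floor (the equalizing mix achieves 10/19 against both 2 and 1), so the proposed strategy is not optimal.

No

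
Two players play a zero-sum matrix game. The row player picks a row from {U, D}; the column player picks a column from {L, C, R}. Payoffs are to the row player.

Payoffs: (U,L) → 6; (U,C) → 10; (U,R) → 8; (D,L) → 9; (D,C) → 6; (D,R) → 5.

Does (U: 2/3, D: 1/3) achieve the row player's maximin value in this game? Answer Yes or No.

Against L this mix gives (2/3)·6 + (1/3)·9 = 7.
Against C this mix gives (2/3)·10 + (1/3)·6 = 26/3.
Against R this mix gives (2/3)·8 + (1/3)·5 = 7.
All of the column player's active replies (L, R) yield 7, and no column does worse for the row player. The mix makes the column player indifferent and guarantees 7, so it is optimal.

Yes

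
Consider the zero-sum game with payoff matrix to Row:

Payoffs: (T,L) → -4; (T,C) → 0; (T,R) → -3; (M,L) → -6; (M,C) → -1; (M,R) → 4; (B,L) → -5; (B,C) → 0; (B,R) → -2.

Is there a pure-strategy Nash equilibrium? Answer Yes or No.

Yes

Row minima: T → -4, M → -6, B → -5; maximin = -4.
Column maxima: L → -4, C → 0, R → 4; minimax = -4.
maximin = minimax = -4, so a saddle point exists.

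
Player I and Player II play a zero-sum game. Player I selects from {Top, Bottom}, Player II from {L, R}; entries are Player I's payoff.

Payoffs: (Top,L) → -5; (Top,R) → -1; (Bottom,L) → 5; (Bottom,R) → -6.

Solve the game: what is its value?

-7/3

Row minima: Top → -5, Bottom → -6; maximin = -5.
Column maxima: L → 5, R → -1; minimax = -1.
-5 ≠ -1, so there is no saddle point; optimal play is mixed.
Let Player I play Top with probability p. Expected payoff against L: (-5)p + 5(1−p) = −10p + 5; against R: (-1)p + (-6)(1−p) = 5p − 6.
Setting these equal: −10p + 5 = 5p − 6 ⇒ −15p = -11 ⇒ p = 11/15, and the value is (-10)·(11/15) + 5 = -7/3.
For Player II: with q = P(L), equating Top's and Bottom's payoffs gives −4q − 1 = 11q − 6 ⇒ q = 1/3.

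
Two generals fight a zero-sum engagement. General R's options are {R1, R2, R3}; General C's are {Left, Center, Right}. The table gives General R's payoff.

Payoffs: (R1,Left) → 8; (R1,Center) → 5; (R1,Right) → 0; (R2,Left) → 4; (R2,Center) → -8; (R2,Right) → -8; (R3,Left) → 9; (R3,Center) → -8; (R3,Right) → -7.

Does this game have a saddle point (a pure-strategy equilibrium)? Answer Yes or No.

Row minima: R1 → 0, R2 → -8, R3 → -8; maximin = 0.
Column maxima: Left → 9, Center → 5, Right → 0; minimax = 0.
maximin = minimax = 0, so a saddle point exists.

Yes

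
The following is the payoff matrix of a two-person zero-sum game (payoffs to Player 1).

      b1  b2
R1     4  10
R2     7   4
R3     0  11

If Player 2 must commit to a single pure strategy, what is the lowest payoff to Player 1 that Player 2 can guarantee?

7

Column maxima: b1 → 7, b2 → 11.
The smallest of these is 7.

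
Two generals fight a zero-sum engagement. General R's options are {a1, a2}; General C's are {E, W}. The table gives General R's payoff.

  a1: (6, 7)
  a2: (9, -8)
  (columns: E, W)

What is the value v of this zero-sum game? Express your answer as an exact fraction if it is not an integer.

37/6

Row minima: a1 → 6, a2 → -8; maximin = 6.
Column maxima: E → 9, W → 7; minimax = 7.
6 ≠ 7, so there is no saddle point; optimal play is mixed.
Let General R play a1 with probability p. Expected payoff against E: 6p + 9(1−p) = −3p + 9; against W: 7p + (-8)(1−p) = 15p − 8.
Setting these equal: −3p + 9 = 15p − 8 ⇒ −18p = -17 ⇒ p = 17/18, and the value is (-3)·(17/18) + 9 = 37/6.
For General C: with q = P(E), equating a1's and a2's payoffs gives −q + 7 = 17q − 8 ⇒ q = 5/6.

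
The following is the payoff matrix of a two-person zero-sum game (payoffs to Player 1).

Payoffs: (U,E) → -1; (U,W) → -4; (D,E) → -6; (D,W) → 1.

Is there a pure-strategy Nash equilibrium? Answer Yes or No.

Row minima: U → -4, D → -6; maximin = -4.
Column maxima: E → -1, W → 1; minimax = -1.
-4 ≠ -1, so no pure-strategy equilibrium exists.

No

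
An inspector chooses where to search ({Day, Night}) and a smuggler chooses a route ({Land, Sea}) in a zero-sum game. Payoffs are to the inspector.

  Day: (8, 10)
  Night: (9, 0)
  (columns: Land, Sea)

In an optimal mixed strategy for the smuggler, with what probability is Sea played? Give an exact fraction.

1/11

Row minima: Day → 8, Night → 0; maximin = 8.
Column maxima: Land → 9, Sea → 10; minimax = 9.
8 ≠ 9, so there is no saddle point; optimal play is mixed.
Let the inspector play Day with probability p. Expected payoff against Land: 8p + 9(1−p) = −p + 9; against Sea: 10p + 0(1−p) = 10p.
Setting these equal: −p + 9 = 10p ⇒ −11p = -9 ⇒ p = 9/11, and the value is (-1)·(9/11) + 9 = 90/11.
For the smuggler: with q = P(Land), equating Day's and Night's payoffs gives −2q + 10 = 9q ⇒ q = 10/11.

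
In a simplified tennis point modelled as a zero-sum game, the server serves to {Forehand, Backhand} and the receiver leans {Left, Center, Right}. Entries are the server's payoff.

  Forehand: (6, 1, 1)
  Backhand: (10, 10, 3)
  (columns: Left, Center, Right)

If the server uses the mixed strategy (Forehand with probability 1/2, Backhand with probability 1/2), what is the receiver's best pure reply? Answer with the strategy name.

Right

If the receiver plays Left, the server's expected payoff is (1/2)·6 + (1/2)·10 = 8.
If the receiver plays Center, the server's expected payoff is (1/2)·1 + (1/2)·10 = 11/2.
If the receiver plays Right, the server's expected payoff is (1/2)·1 + (1/2)·3 = 2.
The receiver minimizes the server's payoff; the smallest is 2, so the best response is Right.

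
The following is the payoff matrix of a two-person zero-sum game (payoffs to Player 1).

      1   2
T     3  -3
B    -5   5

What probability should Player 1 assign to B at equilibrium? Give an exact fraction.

Row minima: T → -3, B → -5; maximin = -3.
Column maxima: 1 → 3, 2 → 5; minimax = 3.
-3 ≠ 3, so there is no saddle point; optimal play is mixed.
Let Player 1 play T with probability p. Expected payoff against 1: 3p + (-5)(1−p) = 8p − 5; against 2: (-3)p + 5(1−p) = −8p + 5.
Setting these equal: 8p − 5 = −8p + 5 ⇒ 16p = 10 ⇒ p = 5/8, and the value is (8)·(5/8) − 5 = 0.
For Player 2: with q = P(1), equating T's and B's payoffs gives 6q − 3 = −10q + 5 ⇒ q = 1/2.

3/8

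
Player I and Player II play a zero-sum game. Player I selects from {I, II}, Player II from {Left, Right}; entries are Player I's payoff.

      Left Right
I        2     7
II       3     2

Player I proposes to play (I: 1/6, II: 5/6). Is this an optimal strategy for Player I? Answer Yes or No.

Yes

Against Left this mix gives (1/6)·2 + (5/6)·3 = 17/6.
Against Right this mix gives (1/6)·7 + (5/6)·2 = 17/6.
All of Player II's active replies (Left, Right) yield 17/6, and no column does worse for Player I. The mix makes Player II indifferent and guarantees 17/6, so it is optimal.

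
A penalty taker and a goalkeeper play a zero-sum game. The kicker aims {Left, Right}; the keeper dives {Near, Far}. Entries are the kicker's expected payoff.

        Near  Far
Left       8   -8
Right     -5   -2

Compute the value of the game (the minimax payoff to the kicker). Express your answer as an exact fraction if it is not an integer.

Row minima: Left → -8, Right → -5; maximin = -5.
Column maxima: Near → 8, Far → -2; minimax = -2.
-5 ≠ -2, so there is no saddle point; optimal play is mixed.
Let the kicker play Left with probability p. Expected payoff against Near: 8p + (-5)(1−p) = 13p − 5; against Far: (-8)p + (-2)(1−p) = −6p − 2.
Setting these equal: 13p − 5 = −6p − 2 ⇒ 19p = 3 ⇒ p = 3/19, and the value is (13)·(3/19) − 5 = -56/19.
For the keeper: with q = P(Near), equating Left's and Right's payoffs gives 16q − 8 = −3q − 2 ⇒ q = 6/19.

-56/19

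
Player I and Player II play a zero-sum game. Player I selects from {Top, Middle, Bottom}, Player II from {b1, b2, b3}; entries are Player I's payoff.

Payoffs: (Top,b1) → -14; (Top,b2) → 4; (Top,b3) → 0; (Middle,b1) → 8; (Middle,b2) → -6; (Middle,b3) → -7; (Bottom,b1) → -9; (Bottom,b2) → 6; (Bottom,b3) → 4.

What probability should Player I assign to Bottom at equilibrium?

Row minima: Top → -14, Middle → -7, Bottom → -9; maximin = -7.
Column maxima: b1 → 8, b2 → 6, b3 → 4; minimax = 4.
-7 ≠ 4, so there is no saddle point; optimal play is mixed.
Top is strictly dominated by Bottom, so Player I never plays it.
b2 is strictly dominated by b3 (it gives Player I strictly more in every row), so Player II never plays it.
On the remaining 2×2 (Middle, Bottom vs b1, b3):
Let Player I play Middle with probability p. Expected payoff against b1: 8p + (-9)(1−p) = 17p − 9; against b3: (-7)p + 4(1−p) = −11p + 4.
Setting these equal: 17p − 9 = −11p + 4 ⇒ 28p = 13 ⇒ p = 13/28, and the value is (17)·(13/28) − 9 = -31/28.
For Player II: with q = P(b1), equating Middle's and Bottom's payoffs gives 15q − 7 = −13q + 4 ⇒ q = 11/28.

15/28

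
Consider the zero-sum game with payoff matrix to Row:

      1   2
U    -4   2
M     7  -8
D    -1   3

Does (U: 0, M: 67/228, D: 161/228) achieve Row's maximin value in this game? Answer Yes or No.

No

Against 1 this mix gives (67/228)·7 + (161/228)·(-1) = 77/57.
Against 2 this mix gives (67/228)·(-8) + (161/228)·3 = -53/228.
Column will play 2, holding Row to -53/228. Shifting weight toward the row that does better against 2 would raise this floor (the equalizing mix achieves 13/19 against both 2 and 1), so the proposed strategy is not optimal.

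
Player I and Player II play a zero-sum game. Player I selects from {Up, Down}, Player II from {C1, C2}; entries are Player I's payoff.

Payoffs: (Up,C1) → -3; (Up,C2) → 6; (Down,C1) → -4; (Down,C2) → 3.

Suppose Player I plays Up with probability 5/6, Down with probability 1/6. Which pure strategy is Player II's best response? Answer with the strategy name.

C1

If Player II plays C1, Player I's expected payoff is (5/6)·(-3) + (1/6)·(-4) = -19/6.
If Player II plays C2, Player I's expected payoff is (5/6)·6 + (1/6)·3 = 11/2.
Player II minimizes Player I's payoff; the smallest is -19/6, so the best response is C1.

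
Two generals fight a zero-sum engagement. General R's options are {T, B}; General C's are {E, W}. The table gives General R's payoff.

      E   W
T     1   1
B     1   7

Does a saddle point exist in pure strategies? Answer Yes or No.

Yes

Row minima: T → 1, B → 1; maximin = 1.
Column maxima: E → 1, W → 7; minimax = 1.
maximin = minimax = 1, so a saddle point exists.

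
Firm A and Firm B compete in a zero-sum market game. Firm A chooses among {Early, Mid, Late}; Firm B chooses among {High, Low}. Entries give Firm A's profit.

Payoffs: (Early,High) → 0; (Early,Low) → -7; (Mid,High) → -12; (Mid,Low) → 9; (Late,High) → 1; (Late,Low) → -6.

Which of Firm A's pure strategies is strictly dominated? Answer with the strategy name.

Early

Late gives a strictly higher payoff than Early against every column: 1 > 0, -6 > -7.
So Early is strictly dominated and Firm A never plays it.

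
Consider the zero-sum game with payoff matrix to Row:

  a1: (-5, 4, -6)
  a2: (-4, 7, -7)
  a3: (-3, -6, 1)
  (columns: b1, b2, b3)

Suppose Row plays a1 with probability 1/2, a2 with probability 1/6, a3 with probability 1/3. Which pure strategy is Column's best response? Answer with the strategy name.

If Column plays b1, Row's expected payoff is (1/2)·(-5) + (1/6)·(-4) + (1/3)·(-3) = -25/6.
If Column plays b2, Row's expected payoff is (1/2)·4 + (1/6)·7 + (1/3)·(-6) = 7/6.
If Column plays b3, Row's expected payoff is (1/2)·(-6) + (1/6)·(-7) + (1/3)·1 = -23/6.
Column minimizes Row's payoff; the smallest is -25/6, so the best response is b1.

b1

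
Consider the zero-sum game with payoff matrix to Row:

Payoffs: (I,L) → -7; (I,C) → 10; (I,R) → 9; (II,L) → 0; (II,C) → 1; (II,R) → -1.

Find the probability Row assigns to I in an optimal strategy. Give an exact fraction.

1/17

Row minima: I → -7, II → -1; maximin = -1.
Column maxima: L → 0, C → 10, R → 9; minimax = 0.
-1 ≠ 0, so there is no saddle point; optimal play is mixed.
C is strictly dominated by L (it gives Row strictly more in every row), so Column never plays it.
On the remaining 2×2 (I, II vs L, R):
Let Row play I with probability p. Expected payoff against L: (-7)p + 0(1−p) = −7p; against R: 9p + (-1)(1−p) = 10p − 1.
Setting these equal: −7p = 10p − 1 ⇒ −17p = -1 ⇒ p = 1/17, and the value is (-7)·(1/17) = -7/17.
For Column: with q = P(L), equating I's and II's payoffs gives −16q + 9 = q − 1 ⇒ q = 10/17.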